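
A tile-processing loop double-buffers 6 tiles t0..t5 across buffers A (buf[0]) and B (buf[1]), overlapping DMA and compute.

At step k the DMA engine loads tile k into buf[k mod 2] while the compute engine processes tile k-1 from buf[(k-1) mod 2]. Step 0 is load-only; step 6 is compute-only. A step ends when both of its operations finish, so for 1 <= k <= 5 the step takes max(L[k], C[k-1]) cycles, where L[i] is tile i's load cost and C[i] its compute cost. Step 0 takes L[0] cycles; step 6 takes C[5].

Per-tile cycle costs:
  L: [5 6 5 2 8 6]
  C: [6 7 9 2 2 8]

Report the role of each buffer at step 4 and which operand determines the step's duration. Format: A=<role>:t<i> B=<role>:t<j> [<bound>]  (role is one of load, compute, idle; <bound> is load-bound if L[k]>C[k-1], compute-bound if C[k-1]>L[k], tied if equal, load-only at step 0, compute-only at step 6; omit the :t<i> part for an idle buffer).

k=0 load=t0/5c comp=- wait=5 total=5
k=1 load=t1/6c comp=t0/6c wait=6 total=11
k=2 load=t2/5c comp=t1/7c wait=7 total=18
k=3 load=t3/2c comp=t2/9c wait=9 total=27
k=4 load=t4/8c comp=t3/2c wait=8 total=35
k=5 load=t5/6c comp=t4/2c wait=6 total=41
k=6 load=- comp=t5/8c wait=8 total=49

step 4: A=load:t4 B=compute:t3 [load-bound]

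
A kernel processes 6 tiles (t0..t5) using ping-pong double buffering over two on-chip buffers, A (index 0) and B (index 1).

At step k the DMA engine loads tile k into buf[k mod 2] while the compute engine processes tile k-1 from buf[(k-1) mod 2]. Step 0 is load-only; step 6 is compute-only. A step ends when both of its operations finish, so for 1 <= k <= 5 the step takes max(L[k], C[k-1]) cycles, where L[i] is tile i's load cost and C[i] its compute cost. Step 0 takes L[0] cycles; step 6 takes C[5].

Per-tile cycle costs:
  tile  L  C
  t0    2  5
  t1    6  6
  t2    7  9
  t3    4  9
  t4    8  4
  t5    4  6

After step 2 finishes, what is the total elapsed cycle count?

end_cycle[2] = 15

[0] DMA t0→A (2c) ∥ CU idle ⇒ 2c, clock 2
[1] DMA t1→B (6c) ∥ CU A:t0 (5c) ⇒ 6c, clock 8
[2] DMA t2→A (7c) ∥ CU B:t1 (6c) ⇒ 7c, clock 15
[3] DMA t3→B (4c) ∥ CU A:t2 (9c) ⇒ 9c, clock 24
[4] DMA t4→A (8c) ∥ CU B:t3 (9c) ⇒ 9c, clock 33
[5] DMA t5→B (4c) ∥ CU A:t4 (4c) ⇒ 4c, clock 37
[6] DMA idle ∥ CU B:t5 (6c) ⇒ 6c, clock 43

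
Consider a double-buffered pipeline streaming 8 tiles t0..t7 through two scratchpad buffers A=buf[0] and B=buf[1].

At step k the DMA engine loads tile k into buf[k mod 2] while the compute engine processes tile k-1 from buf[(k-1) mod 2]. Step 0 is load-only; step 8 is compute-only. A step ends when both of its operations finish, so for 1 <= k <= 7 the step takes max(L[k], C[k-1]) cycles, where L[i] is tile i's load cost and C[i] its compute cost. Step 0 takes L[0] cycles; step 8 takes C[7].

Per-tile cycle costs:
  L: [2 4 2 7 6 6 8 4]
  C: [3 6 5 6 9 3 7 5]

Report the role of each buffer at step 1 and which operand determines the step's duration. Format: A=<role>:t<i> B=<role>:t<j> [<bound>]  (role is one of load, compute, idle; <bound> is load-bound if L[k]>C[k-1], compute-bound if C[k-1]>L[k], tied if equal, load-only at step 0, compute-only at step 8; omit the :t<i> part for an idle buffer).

step 1: A=compute:t0 B=load:t1 [load-bound]

k=0 load=t0/2c comp=- wait=2 total=2
k=1 load=t1/4c comp=t0/3c wait=4 total=6
k=2 load=t2/2c comp=t1/6c wait=6 total=12
k=3 load=t3/7c comp=t2/5c wait=7 total=19
k=4 load=t4/6c comp=t3/6c wait=6 total=25
k=5 load=t5/6c comp=t4/9c wait=9 total=34
k=6 load=t6/8c comp=t5/3c wait=8 total=42
k=7 load=t7/4c comp=t6/7c wait=7 total=49
k=8 load=- comp=t7/5c wait=5 total=54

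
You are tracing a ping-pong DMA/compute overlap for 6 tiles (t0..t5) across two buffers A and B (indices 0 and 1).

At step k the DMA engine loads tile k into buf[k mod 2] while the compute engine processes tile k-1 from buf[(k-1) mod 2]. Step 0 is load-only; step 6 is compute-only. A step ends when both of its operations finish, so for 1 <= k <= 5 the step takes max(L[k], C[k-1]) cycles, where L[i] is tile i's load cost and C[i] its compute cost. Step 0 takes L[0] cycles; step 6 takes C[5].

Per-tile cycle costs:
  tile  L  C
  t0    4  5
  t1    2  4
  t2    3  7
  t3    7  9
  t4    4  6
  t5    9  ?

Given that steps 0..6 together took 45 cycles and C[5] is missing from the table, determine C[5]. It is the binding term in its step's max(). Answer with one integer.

C[5] = 7

step 0: dur = L[0]=4 = 4
step 1: dur = max(L[1]=2, C[0]=5) = 5
step 2: dur = max(L[2]=3, C[1]=4) = 4
step 3: dur = max(L[3]=7, C[2]=7) = 7
step 4: dur = max(L[4]=4, C[3]=9) = 9
step 5: dur = max(L[5]=9, C[4]=6) = 9
step 6: dur = C[5]=? = C[5]  (unknown; binding)
sum of known step durations = 38
dur[6] = total - known = 45 - 38 = 7
C[5] is the binding max in step 6, so C[5] = dur[6] = 7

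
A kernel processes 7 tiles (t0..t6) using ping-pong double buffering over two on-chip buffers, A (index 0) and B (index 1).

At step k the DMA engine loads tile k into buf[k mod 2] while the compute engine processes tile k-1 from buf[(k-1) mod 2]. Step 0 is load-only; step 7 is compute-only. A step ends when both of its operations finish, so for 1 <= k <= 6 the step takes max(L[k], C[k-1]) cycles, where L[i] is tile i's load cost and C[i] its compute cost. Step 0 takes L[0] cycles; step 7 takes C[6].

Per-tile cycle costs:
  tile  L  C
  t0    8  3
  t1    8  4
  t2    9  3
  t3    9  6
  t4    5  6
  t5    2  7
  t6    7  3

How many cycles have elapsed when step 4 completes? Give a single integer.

end_cycle[4] = 40

[0] DMA t0→A (8c) ∥ CU idle ⇒ 8c, clock 8
[1] DMA t1→B (8c) ∥ CU A:t0 (3c) ⇒ 8c, clock 16
[2] DMA t2→A (9c) ∥ CU B:t1 (4c) ⇒ 9c, clock 25
[3] DMA t3→B (9c) ∥ CU A:t2 (3c) ⇒ 9c, clock 34
[4] DMA t4→A (5c) ∥ CU B:t3 (6c) ⇒ 6c, clock 40
[5] DMA t5→B (2c) ∥ CU A:t4 (6c) ⇒ 6c, clock 46
[6] DMA t6→A (7c) ∥ CU B:t5 (7c) ⇒ 7c, clock 53
[7] DMA idle ∥ CU A:t6 (3c) ⇒ 3c, clock 56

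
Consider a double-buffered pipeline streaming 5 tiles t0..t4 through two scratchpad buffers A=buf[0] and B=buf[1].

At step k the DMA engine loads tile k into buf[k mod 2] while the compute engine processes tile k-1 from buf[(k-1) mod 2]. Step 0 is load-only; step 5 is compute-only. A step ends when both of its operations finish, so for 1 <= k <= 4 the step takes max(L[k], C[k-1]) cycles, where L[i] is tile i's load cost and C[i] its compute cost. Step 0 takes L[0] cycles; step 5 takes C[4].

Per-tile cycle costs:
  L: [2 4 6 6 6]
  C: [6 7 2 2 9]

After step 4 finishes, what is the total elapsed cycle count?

end_cycle[4] = 27

  0. 2=2c; end=2; A:t0 B:-
  1. max(4,6)=6c; end=8; A:t0 B:t1
  2. max(6,7)=7c; end=15; A:t2 B:t1
  3. max(6,2)=6c; end=21; A:t2 B:t3
  4. max(6,2)=6c; end=27; A:t4 B:t3
  5. 9=9c; end=36; A:t4 B:t3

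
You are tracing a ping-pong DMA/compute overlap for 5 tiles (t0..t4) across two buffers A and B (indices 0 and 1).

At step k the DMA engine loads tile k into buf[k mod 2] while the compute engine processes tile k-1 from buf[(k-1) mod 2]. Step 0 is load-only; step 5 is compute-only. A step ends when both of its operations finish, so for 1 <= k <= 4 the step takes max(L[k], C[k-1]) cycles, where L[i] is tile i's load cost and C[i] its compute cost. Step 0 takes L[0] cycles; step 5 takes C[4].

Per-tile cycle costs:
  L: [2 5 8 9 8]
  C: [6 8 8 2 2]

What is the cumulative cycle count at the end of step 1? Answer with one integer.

[0] DMA t0→A (2c) ∥ CU idle ⇒ 2c, clock 2
[1] DMA t1→B (5c) ∥ CU A:t0 (6c) ⇒ 6c, clock 8
[2] DMA t2→A (8c) ∥ CU B:t1 (8c) ⇒ 8c, clock 16
[3] DMA t3→B (9c) ∥ CU A:t2 (8c) ⇒ 9c, clock 25
[4] DMA t4→A (8c) ∥ CU B:t3 (2c) ⇒ 8c, clock 33
[5] DMA idle ∥ CU A:t4 (2c) ⇒ 2c, clock 35

end_cycle[1] = 8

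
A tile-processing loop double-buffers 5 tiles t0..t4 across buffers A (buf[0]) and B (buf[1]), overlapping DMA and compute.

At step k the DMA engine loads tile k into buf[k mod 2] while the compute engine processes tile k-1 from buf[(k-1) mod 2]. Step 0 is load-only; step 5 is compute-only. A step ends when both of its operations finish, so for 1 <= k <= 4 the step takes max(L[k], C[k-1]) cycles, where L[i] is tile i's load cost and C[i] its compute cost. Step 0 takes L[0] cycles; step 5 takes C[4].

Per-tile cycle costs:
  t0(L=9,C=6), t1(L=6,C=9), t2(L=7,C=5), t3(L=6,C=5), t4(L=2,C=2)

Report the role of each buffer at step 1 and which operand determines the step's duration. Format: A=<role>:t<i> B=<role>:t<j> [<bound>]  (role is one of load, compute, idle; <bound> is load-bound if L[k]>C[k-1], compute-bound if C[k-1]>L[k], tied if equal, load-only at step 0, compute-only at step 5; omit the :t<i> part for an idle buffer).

step 1: A=compute:t0 B=load:t1 [tied]

[0] DMA t0→A (9c) ∥ CU idle ⇒ 9c, clock 9
[1] DMA t1→B (6c) ∥ CU A:t0 (6c) ⇒ 6c, clock 15
[2] DMA t2→A (7c) ∥ CU B:t1 (9c) ⇒ 9c, clock 24
[3] DMA t3→B (6c) ∥ CU A:t2 (5c) ⇒ 6c, clock 30
[4] DMA t4→A (2c) ∥ CU B:t3 (5c) ⇒ 5c, clock 35
[5] DMA idle ∥ CU A:t4 (2c) ⇒ 2c, clock 37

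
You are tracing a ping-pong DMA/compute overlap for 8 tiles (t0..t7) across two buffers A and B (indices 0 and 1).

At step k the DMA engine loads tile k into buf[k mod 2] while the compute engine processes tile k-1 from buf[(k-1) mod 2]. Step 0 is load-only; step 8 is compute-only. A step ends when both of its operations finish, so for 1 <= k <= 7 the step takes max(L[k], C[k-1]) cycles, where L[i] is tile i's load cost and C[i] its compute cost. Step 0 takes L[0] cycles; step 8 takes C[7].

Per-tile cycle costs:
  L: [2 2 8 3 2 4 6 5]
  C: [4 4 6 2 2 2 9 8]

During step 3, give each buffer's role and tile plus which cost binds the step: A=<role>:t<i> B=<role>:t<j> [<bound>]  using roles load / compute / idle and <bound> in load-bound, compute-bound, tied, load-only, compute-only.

  0. 2=2c; end=2; A:t0 B:-
  1. max(2,4)=4c; end=6; A:t0 B:t1
  2. max(8,4)=8c; end=14; A:t2 B:t1
  3. max(3,6)=6c; end=20; A:t2 B:t3
  4. max(2,2)=2c; end=22; A:t4 B:t3
  5. max(4,2)=4c; end=26; A:t4 B:t5
  6. max(6,2)=6c; end=32; A:t6 B:t5
  7. max(5,9)=9c; end=41; A:t6 B:t7
  8. 8=8c; end=49; A:t6 B:t7

step 3: A=compute:t2 B=load:t3 [compute-bound]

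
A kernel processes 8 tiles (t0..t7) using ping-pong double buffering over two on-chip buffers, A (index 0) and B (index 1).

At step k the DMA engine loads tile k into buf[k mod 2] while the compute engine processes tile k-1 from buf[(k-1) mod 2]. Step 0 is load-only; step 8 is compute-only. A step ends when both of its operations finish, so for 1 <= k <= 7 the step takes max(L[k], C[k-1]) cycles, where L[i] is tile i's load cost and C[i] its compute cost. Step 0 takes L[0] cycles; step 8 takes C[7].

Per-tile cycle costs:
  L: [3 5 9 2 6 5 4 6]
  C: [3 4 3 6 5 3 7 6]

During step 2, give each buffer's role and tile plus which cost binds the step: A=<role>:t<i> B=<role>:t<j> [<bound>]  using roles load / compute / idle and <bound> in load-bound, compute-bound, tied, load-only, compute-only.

step 0: L[0]=3 → dur=3, Σ=3 | A=load:t0 B=idle [load-only]
step 1: L[1]=5 C[0]=3 → dur=5, Σ=8 | A=compute:t0 B=load:t1 [load-bound]
step 2: L[2]=9 C[1]=4 → dur=9, Σ=17 | A=load:t2 B=compute:t1 [load-bound]
step 3: L[3]=2 C[2]=3 → dur=3, Σ=20 | A=compute:t2 B=load:t3 [compute-bound]
step 4: L[4]=6 C[3]=6 → dur=6, Σ=26 | A=load:t4 B=compute:t3 [tied]
step 5: L[5]=5 C[4]=5 → dur=5, Σ=31 | A=compute:t4 B=load:t5 [tied]
step 6: L[6]=4 C[5]=3 → dur=4, Σ=35 | A=load:t6 B=compute:t5 [load-bound]
step 7: L[7]=6 C[6]=7 → dur=7, Σ=42 | A=compute:t6 B=load:t7 [compute-bound]
step 8: C[7]=6 → dur=6, Σ=48 | A=idle B=compute:t7 [compute-only]

step 2: A=load:t2 B=compute:t1 [load-bound]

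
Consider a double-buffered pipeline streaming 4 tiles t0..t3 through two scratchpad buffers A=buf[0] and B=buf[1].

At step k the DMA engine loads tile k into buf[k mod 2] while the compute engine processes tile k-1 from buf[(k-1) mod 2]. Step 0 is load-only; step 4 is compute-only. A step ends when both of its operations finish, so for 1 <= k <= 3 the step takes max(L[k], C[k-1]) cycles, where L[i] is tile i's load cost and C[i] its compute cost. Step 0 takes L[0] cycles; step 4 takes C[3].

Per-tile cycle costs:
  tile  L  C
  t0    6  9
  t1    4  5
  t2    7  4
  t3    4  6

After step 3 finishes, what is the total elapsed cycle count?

k=0 load=t0/6c comp=- wait=6 total=6
k=1 load=t1/4c comp=t0/9c wait=9 total=15
k=2 load=t2/7c comp=t1/5c wait=7 total=22
k=3 load=t3/4c comp=t2/4c wait=4 total=26
k=4 load=- comp=t3/6c wait=6 total=32

end_cycle[3] = 26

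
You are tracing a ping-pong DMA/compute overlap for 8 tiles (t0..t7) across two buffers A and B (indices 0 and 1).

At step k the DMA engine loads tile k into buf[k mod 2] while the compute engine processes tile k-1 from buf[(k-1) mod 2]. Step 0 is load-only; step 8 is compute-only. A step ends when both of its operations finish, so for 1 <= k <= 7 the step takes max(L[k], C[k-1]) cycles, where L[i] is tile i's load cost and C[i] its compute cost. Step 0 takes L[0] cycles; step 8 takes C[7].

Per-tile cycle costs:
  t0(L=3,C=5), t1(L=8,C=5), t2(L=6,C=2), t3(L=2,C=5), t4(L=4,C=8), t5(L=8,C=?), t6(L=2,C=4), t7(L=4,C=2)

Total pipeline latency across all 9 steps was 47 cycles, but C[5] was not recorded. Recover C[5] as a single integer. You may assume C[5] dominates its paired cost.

C[5] = 9

step 0 | dur = L[0]=3 = 3
step 1 | dur = max(L[1]=8, C[0]=5) = 8
step 2 | dur = max(L[2]=6, C[1]=5) = 6
step 3 | dur = max(L[3]=2, C[2]=2) = 2
step 4 | dur = max(L[4]=4, C[3]=5) = 5
step 5 | dur = max(L[5]=8, C[4]=8) = 8
step 6 | dur = max(L[6]=2, C[5]=?) = C[5]  (unknown; binding)
step 7 | dur = max(L[7]=4, C[6]=4) = 4
step 8 | dur = C[7]=2 = 2
sum of known step durations = 38
dur[6] = total - known = 47 - 38 = 9
C[5] is the binding max in step 6, so C[5] = dur[6] = 9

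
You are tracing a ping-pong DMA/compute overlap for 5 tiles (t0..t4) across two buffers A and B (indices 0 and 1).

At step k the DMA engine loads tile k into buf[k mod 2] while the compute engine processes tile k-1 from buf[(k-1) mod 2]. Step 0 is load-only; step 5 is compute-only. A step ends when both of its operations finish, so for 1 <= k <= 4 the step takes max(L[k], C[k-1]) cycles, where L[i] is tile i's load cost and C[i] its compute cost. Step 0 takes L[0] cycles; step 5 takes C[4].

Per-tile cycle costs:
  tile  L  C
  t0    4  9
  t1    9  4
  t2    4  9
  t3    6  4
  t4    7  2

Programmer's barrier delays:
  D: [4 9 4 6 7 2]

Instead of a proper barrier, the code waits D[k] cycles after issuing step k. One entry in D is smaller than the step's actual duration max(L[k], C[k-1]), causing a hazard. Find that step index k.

hazard at step 3

k=0 barrier L[0]=4→4c, D[0]=4 ok
k=1 barrier max(L[1]=9,C[0]=9)→9c, D[1]=9 ok
k=2 barrier max(L[2]=4,C[1]=4)→4c, D[2]=4 ok
k=3 barrier max(L[3]=6,C[2]=9)→9c, D[3]=6 SHORT
k=4 barrier max(L[4]=7,C[3]=4)→7c, D[4]=7 ok
k=5 barrier C[4]=2→2c, D[5]=2 ok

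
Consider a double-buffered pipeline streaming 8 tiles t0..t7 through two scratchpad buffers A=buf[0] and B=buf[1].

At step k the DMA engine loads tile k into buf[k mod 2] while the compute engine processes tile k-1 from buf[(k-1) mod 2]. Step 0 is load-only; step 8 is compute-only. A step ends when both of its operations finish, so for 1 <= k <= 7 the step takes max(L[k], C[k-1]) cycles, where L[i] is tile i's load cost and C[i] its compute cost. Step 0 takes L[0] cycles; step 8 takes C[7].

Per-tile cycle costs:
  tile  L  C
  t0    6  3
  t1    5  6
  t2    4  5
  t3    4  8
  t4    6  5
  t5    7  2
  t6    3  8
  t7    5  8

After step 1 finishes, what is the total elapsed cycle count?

[0] DMA t0→A (6c) ∥ CU idle ⇒ 6c, clock 6
[1] DMA t1→B (5c) ∥ CU A:t0 (3c) ⇒ 5c, clock 11
[2] DMA t2→A (4c) ∥ CU B:t1 (6c) ⇒ 6c, clock 17
[3] DMA t3→B (4c) ∥ CU A:t2 (5c) ⇒ 5c, clock 22
[4] DMA t4→A (6c) ∥ CU B:t3 (8c) ⇒ 8c, clock 30
[5] DMA t5→B (7c) ∥ CU A:t4 (5c) ⇒ 7c, clock 37
[6] DMA t6→A (3c) ∥ CU B:t5 (2c) ⇒ 3c, clock 40
[7] DMA t7→B (5c) ∥ CU A:t6 (8c) ⇒ 8c, clock 48
[8] DMA idle ∥ CU B:t7 (8c) ⇒ 8c, clock 56

end_cycle[1] = 11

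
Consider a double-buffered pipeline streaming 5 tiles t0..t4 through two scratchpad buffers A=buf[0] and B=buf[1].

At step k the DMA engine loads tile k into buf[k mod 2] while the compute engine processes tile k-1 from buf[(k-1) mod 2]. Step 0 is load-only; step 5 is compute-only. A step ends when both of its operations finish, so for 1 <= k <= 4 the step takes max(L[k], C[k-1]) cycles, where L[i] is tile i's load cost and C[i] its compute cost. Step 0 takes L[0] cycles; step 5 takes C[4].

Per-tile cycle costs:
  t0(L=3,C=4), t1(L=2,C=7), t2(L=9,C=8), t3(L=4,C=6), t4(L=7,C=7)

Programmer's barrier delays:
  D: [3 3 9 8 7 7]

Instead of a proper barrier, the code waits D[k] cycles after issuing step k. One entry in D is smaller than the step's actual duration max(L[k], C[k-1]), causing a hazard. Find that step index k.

hazard at step 1

[0] required=L[0]=3=3 vs D=3 ok
[1] required=max(L[1]=2,C[0]=4)=4 vs D=3 SHORT
[2] required=max(L[2]=9,C[1]=7)=9 vs D=9 ok
[3] required=max(L[3]=4,C[2]=8)=8 vs D=8 ok
[4] required=max(L[4]=7,C[3]=6)=7 vs D=7 ok
[5] required=C[4]=7=7 vs D=7 ok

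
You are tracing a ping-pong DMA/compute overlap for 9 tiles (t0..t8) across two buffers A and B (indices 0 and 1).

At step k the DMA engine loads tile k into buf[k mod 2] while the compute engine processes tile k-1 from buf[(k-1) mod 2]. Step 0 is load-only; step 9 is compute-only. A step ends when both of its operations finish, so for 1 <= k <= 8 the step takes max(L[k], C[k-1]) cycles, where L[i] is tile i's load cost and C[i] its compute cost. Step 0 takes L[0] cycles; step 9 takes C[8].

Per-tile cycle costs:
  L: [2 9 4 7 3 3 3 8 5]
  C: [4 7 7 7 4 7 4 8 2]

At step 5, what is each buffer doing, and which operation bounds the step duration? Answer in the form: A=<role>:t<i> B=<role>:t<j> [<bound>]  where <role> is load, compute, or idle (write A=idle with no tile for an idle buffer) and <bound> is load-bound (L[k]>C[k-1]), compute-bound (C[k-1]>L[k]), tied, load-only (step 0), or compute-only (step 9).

  0. 2=2c; end=2; A:t0 B:-
  1. max(9,4)=9c; end=11; A:t0 B:t1
  2. max(4,7)=7c; end=18; A:t2 B:t1
  3. max(7,7)=7c; end=25; A:t2 B:t3
  4. max(3,7)=7c; end=32; A:t4 B:t3
  5. max(3,4)=4c; end=36; A:t4 B:t5
  6. max(3,7)=7c; end=43; A:t6 B:t5
  7. max(8,4)=8c; end=51; A:t6 B:t7
  8. max(5,8)=8c; end=59; A:t8 B:t7
  9. 2=2c; end=61; A:t8 B:t7

step 5: A=compute:t4 B=load:t5 [compute-bound]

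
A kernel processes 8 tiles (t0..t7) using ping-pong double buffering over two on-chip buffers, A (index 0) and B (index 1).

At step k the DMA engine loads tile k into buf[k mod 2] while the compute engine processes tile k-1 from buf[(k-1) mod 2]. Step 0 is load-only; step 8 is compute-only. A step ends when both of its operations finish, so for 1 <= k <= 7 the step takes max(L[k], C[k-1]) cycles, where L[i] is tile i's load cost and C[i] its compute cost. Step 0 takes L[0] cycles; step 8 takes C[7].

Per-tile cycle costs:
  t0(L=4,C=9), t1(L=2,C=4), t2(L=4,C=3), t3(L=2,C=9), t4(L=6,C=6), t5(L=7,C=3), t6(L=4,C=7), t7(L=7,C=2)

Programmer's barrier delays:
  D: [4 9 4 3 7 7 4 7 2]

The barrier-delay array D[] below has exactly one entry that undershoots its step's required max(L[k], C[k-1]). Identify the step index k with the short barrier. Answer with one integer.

hazard at step 4

k=0 barrier L[0]=4→4c, D[0]=4 ok
k=1 barrier max(L[1]=2,C[0]=9)→9c, D[1]=9 ok
k=2 barrier max(L[2]=4,C[1]=4)→4c, D[2]=4 ok
k=3 barrier max(L[3]=2,C[2]=3)→3c, D[3]=3 ok
k=4 barrier max(L[4]=6,C[3]=9)→9c, D[4]=7 SHORT
k=5 barrier max(L[5]=7,C[4]=6)→7c, D[5]=7 ok
k=6 barrier max(L[6]=4,C[5]=3)→4c, D[6]=4 ok
k=7 barrier max(L[7]=7,C[6]=7)→7c, D[7]=7 ok
k=8 barrier C[7]=2→2c, D[8]=2 ok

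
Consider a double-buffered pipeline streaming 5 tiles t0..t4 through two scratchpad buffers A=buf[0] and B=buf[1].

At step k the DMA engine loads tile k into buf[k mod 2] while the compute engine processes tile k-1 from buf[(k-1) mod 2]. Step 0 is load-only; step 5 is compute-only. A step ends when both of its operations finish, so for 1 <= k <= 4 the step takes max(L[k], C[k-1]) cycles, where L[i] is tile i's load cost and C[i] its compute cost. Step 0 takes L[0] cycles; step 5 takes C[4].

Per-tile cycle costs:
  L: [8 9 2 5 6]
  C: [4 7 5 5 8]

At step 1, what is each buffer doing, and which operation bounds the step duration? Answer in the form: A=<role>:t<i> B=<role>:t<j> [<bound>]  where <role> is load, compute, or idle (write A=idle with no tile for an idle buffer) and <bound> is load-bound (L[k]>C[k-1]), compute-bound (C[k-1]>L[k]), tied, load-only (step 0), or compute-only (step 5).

step 1: A=compute:t0 B=load:t1 [load-bound]

step 0: L[0]=8 → dur=8, Σ=8 | A=load:t0 B=idle [load-only]
step 1: L[1]=9 C[0]=4 → dur=9, Σ=17 | A=compute:t0 B=load:t1 [load-bound]
step 2: L[2]=2 C[1]=7 → dur=7, Σ=24 | A=load:t2 B=compute:t1 [compute-bound]
step 3: L[3]=5 C[2]=5 → dur=5, Σ=29 | A=compute:t2 B=load:t3 [tied]
step 4: L[4]=6 C[3]=5 → dur=6, Σ=35 | A=load:t4 B=compute:t3 [load-bound]
step 5: C[4]=8 → dur=8, Σ=43 | A=compute:t4 B=idle [compute-only]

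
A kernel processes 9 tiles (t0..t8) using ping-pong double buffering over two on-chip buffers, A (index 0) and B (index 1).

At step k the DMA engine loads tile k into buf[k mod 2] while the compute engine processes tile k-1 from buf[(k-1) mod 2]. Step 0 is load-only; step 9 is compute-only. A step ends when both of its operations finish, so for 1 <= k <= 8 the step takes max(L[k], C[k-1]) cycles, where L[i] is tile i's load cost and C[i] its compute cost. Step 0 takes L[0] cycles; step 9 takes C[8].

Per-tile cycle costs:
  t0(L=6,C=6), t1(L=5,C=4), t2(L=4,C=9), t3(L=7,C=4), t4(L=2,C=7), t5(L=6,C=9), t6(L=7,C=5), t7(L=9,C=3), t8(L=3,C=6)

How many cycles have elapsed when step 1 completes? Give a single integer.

k=0 load=t0/6c comp=- wait=6 total=6
k=1 load=t1/5c comp=t0/6c wait=6 total=12
k=2 load=t2/4c comp=t1/4c wait=4 total=16
k=3 load=t3/7c comp=t2/9c wait=9 total=25
k=4 load=t4/2c comp=t3/4c wait=4 total=29
k=5 load=t5/6c comp=t4/7c wait=7 total=36
k=6 load=t6/7c comp=t5/9c wait=9 total=45
k=7 load=t7/9c comp=t6/5c wait=9 total=54
k=8 load=t8/3c comp=t7/3c wait=3 total=57
k=9 load=- comp=t8/6c wait=6 total=63

end_cycle[1] = 12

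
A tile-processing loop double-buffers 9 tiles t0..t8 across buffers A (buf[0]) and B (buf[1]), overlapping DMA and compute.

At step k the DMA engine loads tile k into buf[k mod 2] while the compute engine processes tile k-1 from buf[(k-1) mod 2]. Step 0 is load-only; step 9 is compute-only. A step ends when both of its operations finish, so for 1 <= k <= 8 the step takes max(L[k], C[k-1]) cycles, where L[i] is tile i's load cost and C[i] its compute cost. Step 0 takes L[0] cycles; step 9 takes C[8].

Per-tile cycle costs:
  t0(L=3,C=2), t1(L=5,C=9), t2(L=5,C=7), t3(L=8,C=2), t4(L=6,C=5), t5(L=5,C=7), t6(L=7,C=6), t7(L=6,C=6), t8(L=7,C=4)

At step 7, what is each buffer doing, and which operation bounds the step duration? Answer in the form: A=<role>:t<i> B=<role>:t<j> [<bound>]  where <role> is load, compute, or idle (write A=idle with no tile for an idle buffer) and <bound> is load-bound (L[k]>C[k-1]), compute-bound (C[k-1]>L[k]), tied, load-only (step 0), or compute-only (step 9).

k=0 load=t0/3c comp=- wait=3 total=3
k=1 load=t1/5c comp=t0/2c wait=5 total=8
k=2 load=t2/5c comp=t1/9c wait=9 total=17
k=3 load=t3/8c comp=t2/7c wait=8 total=25
k=4 load=t4/6c comp=t3/2c wait=6 total=31
k=5 load=t5/5c comp=t4/5c wait=5 total=36
k=6 load=t6/7c comp=t5/7c wait=7 total=43
k=7 load=t7/6c comp=t6/6c wait=6 total=49
k=8 load=t8/7c comp=t7/6c wait=7 total=56
k=9 load=- comp=t8/4c wait=4 total=60

step 7: A=compute:t6 B=load:t7 [tied]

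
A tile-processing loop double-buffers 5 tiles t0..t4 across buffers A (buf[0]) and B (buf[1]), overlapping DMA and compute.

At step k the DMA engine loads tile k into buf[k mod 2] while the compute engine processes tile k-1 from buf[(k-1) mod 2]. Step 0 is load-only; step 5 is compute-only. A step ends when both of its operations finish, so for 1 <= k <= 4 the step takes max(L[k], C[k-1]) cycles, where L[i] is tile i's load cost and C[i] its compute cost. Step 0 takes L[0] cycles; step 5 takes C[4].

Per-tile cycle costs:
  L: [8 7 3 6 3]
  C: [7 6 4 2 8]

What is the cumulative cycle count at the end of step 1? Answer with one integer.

step 0: L[0]=8 → dur=8, Σ=8 | A=load:t0 B=idle [load-only]
step 1: L[1]=7 C[0]=7 → dur=7, Σ=15 | A=compute:t0 B=load:t1 [tied]
step 2: L[2]=3 C[1]=6 → dur=6, Σ=21 | A=load:t2 B=compute:t1 [compute-bound]
step 3: L[3]=6 C[2]=4 → dur=6, Σ=27 | A=compute:t2 B=load:t3 [load-bound]
step 4: L[4]=3 C[3]=2 → dur=3, Σ=30 | A=load:t4 B=compute:t3 [load-bound]
step 5: C[4]=8 → dur=8, Σ=38 | A=compute:t4 B=idle [compute-only]

end_cycle[1] = 15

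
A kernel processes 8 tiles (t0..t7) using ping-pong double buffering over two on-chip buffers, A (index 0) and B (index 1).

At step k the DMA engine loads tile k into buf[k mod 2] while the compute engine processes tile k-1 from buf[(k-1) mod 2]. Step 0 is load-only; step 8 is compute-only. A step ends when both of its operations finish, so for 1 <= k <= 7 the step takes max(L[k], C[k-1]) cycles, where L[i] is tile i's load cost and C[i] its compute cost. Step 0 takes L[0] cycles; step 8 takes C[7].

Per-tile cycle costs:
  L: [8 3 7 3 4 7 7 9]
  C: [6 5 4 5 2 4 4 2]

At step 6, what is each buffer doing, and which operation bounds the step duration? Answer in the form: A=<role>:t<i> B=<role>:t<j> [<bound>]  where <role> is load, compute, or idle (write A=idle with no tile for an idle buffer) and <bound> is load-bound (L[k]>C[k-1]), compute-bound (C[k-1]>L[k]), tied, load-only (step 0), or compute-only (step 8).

[0] DMA t0→A (8c) ∥ CU idle ⇒ 8c, clock 8
[1] DMA t1→B (3c) ∥ CU A:t0 (6c) ⇒ 6c, clock 14
[2] DMA t2→A (7c) ∥ CU B:t1 (5c) ⇒ 7c, clock 21
[3] DMA t3→B (3c) ∥ CU A:t2 (4c) ⇒ 4c, clock 25
[4] DMA t4→A (4c) ∥ CU B:t3 (5c) ⇒ 5c, clock 30
[5] DMA t5→B (7c) ∥ CU A:t4 (2c) ⇒ 7c, clock 37
[6] DMA t6→A (7c) ∥ CU B:t5 (4c) ⇒ 7c, clock 44
[7] DMA t7→B (9c) ∥ CU A:t6 (4c) ⇒ 9c, clock 53
[8] DMA idle ∥ CU B:t7 (2c) ⇒ 2c, clock 55

step 6: A=load:t6 B=compute:t5 [load-bound]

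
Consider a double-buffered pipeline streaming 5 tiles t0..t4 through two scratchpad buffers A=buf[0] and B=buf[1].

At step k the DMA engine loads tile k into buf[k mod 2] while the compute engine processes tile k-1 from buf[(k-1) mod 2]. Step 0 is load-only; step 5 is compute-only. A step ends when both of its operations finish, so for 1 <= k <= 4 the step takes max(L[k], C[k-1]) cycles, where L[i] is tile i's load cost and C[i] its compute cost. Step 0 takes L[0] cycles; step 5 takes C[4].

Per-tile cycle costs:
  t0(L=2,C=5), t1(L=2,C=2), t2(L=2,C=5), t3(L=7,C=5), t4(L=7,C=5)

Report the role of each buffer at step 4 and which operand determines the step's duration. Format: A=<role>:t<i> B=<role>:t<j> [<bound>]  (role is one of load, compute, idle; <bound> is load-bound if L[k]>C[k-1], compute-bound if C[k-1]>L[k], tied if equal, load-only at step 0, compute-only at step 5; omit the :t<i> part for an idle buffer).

[0] DMA t0→A (2c) ∥ CU idle ⇒ 2c, clock 2
[1] DMA t1→B (2c) ∥ CU A:t0 (5c) ⇒ 5c, clock 7
[2] DMA t2→A (2c) ∥ CU B:t1 (2c) ⇒ 2c, clock 9
[3] DMA t3→B (7c) ∥ CU A:t2 (5c) ⇒ 7c, clock 16
[4] DMA t4→A (7c) ∥ CU B:t3 (5c) ⇒ 7c, clock 23
[5] DMA idle ∥ CU A:t4 (5c) ⇒ 5c, clock 28

step 4: A=load:t4 B=compute:t3 [load-bound]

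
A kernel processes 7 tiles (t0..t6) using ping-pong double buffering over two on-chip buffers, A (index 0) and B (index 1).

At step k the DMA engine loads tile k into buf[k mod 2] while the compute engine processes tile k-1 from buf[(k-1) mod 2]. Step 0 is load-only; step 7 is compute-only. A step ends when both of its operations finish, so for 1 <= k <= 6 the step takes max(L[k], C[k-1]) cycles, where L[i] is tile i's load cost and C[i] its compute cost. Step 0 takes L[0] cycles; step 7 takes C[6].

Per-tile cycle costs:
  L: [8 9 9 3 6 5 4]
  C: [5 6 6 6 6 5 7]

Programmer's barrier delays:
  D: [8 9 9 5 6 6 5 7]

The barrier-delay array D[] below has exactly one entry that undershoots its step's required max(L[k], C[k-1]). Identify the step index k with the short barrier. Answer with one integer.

step 0: need L[0]=8 = 8; D[0]=8 ok
step 1: need max(L[1]=9,C[0]=5) = 9; D[1]=9 ok
step 2: need max(L[2]=9,C[1]=6) = 9; D[2]=9 ok
step 3: need max(L[3]=3,C[2]=6) = 6; D[3]=5 SHORT
step 4: need max(L[4]=6,C[3]=6) = 6; D[4]=6 ok
step 5: need max(L[5]=5,C[4]=6) = 6; D[5]=6 ok
step 6: need max(L[6]=4,C[5]=5) = 5; D[6]=5 ok
step 7: need C[6]=7 = 7; D[7]=7 ok

hazard at step 3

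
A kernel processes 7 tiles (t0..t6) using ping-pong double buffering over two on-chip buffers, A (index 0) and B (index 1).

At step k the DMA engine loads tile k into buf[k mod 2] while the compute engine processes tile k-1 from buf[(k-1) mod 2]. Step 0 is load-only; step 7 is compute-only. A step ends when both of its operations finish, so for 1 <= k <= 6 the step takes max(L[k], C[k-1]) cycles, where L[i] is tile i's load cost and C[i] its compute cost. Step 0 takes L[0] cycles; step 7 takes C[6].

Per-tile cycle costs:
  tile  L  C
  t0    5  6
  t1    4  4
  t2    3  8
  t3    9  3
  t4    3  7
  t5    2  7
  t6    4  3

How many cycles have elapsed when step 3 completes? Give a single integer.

end_cycle[3] = 24

step 0: L[0]=5 → dur=5, Σ=5 | A=load:t0 B=idle [load-only]
step 1: L[1]=4 C[0]=6 → dur=6, Σ=11 | A=compute:t0 B=load:t1 [compute-bound]
step 2: L[2]=3 C[1]=4 → dur=4, Σ=15 | A=load:t2 B=compute:t1 [compute-bound]
step 3: L[3]=9 C[2]=8 → dur=9, Σ=24 | A=compute:t2 B=load:t3 [load-bound]
step 4: L[4]=3 C[3]=3 → dur=3, Σ=27 | A=load:t4 B=compute:t3 [tied]
step 5: L[5]=2 C[4]=7 → dur=7, Σ=34 | A=compute:t4 B=load:t5 [compute-bound]
step 6: L[6]=4 C[5]=7 → dur=7, Σ=41 | A=load:t6 B=compute:t5 [compute-bound]
step 7: C[6]=3 → dur=3, Σ=44 | A=compute:t6 B=idle [compute-only]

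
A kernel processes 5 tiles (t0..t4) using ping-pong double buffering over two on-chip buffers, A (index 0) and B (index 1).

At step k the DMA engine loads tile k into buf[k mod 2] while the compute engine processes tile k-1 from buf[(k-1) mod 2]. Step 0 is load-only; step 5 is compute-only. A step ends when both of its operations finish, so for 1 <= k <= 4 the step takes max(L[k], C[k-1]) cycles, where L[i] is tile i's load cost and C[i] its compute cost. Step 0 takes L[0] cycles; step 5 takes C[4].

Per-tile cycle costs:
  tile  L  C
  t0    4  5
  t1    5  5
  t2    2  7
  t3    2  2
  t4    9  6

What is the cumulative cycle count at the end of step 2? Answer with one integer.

[0] DMA t0→A (4c) ∥ CU idle ⇒ 4c, clock 4
[1] DMA t1→B (5c) ∥ CU A:t0 (5c) ⇒ 5c, clock 9
[2] DMA t2→A (2c) ∥ CU B:t1 (5c) ⇒ 5c, clock 14
[3] DMA t3→B (2c) ∥ CU A:t2 (7c) ⇒ 7c, clock 21
[4] DMA t4→A (9c) ∥ CU B:t3 (2c) ⇒ 9c, clock 30
[5] DMA idle ∥ CU A:t4 (6c) ⇒ 6c, clock 36

end_cycle[2] = 14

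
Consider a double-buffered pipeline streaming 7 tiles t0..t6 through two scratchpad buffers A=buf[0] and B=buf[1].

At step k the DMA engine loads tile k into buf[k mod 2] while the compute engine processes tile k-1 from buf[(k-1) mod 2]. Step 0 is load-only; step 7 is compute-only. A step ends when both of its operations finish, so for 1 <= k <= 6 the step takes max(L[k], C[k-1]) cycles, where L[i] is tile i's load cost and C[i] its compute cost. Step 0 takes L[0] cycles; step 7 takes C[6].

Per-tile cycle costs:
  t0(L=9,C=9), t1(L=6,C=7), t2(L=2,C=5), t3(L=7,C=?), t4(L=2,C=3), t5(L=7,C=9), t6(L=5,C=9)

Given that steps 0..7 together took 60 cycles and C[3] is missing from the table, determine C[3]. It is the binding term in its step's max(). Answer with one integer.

C[3] = 3

step 0 | dur = L[0]=9 = 9
step 1 | dur = max(L[1]=6, C[0]=9) = 9
step 2 | dur = max(L[2]=2, C[1]=7) = 7
step 3 | dur = max(L[3]=7, C[2]=5) = 7
step 4 | dur = max(L[4]=2, C[3]=?) = C[3]  (unknown; binding)
step 5 | dur = max(L[5]=7, C[4]=3) = 7
step 6 | dur = max(L[6]=5, C[5]=9) = 9
step 7 | dur = C[6]=9 = 9
sum of known step durations = 57
dur[4] = total - known = 60 - 57 = 3
C[3] is the binding max in step 4, so C[3] = dur[4] = 3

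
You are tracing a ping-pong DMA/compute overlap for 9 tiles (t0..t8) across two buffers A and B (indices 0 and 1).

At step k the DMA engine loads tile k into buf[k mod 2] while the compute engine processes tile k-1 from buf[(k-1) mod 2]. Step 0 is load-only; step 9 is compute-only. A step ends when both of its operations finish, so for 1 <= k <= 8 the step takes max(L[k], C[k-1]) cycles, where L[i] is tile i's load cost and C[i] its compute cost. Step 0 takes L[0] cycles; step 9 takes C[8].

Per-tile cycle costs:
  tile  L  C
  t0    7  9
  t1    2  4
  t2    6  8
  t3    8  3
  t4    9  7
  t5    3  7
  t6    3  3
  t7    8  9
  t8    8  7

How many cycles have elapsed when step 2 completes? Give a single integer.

end_cycle[2] = 22

  0. 7=7c; end=7; A:t0 B:-
  1. max(2,9)=9c; end=16; A:t0 B:t1
  2. max(6,4)=6c; end=22; A:t2 B:t1
  3. max(8,8)=8c; end=30; A:t2 B:t3
  4. max(9,3)=9c; end=39; A:t4 B:t3
  5. max(3,7)=7c; end=46; A:t4 B:t5
  6. max(3,7)=7c; end=53; A:t6 B:t5
  7. max(8,3)=8c; end=61; A:t6 B:t7
  8. max(8,9)=9c; end=70; A:t8 B:t7
  9. 7=7c; end=77; A:t8 B:t7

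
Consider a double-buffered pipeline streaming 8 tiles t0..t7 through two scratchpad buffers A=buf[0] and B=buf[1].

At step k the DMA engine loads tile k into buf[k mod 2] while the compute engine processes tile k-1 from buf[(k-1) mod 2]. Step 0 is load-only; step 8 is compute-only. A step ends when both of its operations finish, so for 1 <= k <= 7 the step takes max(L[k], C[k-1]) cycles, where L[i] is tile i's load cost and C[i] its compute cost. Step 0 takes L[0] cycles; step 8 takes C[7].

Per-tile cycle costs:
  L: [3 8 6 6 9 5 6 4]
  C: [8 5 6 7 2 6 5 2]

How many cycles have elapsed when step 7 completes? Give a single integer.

end_cycle[7] = 48

  0. 3=3c; end=3; A:t0 B:-
  1. max(8,8)=8c; end=11; A:t0 B:t1
  2. max(6,5)=6c; end=17; A:t2 B:t1
  3. max(6,6)=6c; end=23; A:t2 B:t3
  4. max(9,7)=9c; end=32; A:t4 B:t3
  5. max(5,2)=5c; end=37; A:t4 B:t5
  6. max(6,6)=6c; end=43; A:t6 B:t5
  7. max(4,5)=5c; end=48; A:t6 B:t7
  8. 2=2c; end=50; A:t6 B:t7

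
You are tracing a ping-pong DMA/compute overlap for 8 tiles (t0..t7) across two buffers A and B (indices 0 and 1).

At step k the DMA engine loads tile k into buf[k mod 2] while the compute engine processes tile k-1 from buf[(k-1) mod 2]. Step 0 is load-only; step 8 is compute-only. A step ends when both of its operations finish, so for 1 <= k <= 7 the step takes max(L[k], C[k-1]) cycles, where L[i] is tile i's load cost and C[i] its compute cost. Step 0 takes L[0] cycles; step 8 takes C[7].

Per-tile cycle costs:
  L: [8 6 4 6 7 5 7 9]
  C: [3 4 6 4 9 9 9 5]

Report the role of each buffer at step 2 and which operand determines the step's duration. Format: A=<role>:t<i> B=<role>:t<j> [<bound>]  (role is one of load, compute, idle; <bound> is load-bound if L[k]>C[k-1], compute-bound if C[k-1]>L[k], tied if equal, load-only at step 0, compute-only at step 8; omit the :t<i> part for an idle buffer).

step 2: A=load:t2 B=compute:t1 [tied]

k=0 load=t0/8c comp=- wait=8 total=8
k=1 load=t1/6c comp=t0/3c wait=6 total=14
k=2 load=t2/4c comp=t1/4c wait=4 total=18
k=3 load=t3/6c comp=t2/6c wait=6 total=24
k=4 load=t4/7c comp=t3/4c wait=7 total=31
k=5 load=t5/5c comp=t4/9c wait=9 total=40
k=6 load=t6/7c comp=t5/9c wait=9 total=49
k=7 load=t7/9c comp=t6/9c wait=9 total=58
k=8 load=- comp=t7/5c wait=5 total=63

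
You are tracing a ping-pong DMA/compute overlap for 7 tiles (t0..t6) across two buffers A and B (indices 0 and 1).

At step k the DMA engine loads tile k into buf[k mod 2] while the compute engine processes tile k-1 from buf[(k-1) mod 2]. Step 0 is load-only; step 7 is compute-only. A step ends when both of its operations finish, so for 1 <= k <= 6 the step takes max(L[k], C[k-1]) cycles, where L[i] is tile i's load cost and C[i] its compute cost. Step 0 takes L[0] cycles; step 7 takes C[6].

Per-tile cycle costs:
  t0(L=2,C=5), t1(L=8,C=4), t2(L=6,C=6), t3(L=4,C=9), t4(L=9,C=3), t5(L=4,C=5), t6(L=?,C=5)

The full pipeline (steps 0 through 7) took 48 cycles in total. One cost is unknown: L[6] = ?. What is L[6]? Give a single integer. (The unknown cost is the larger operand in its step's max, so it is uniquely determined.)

L[6] = 8

step 0: dur = L[0]=2 = 2
step 1: dur = max(L[1]=8, C[0]=5) = 8
step 2: dur = max(L[2]=6, C[1]=4) = 6
step 3: dur = max(L[3]=4, C[2]=6) = 6
step 4: dur = max(L[4]=9, C[3]=9) = 9
step 5: dur = max(L[5]=4, C[4]=3) = 4
step 6: dur = max(L[6]=?, C[5]=5) = L[6]  (unknown; binding)
step 7: dur = C[6]=5 = 5
sum of known step durations = 40
dur[6] = total - known = 48 - 40 = 8
L[6] is the binding max in step 6, so L[6] = dur[6] = 8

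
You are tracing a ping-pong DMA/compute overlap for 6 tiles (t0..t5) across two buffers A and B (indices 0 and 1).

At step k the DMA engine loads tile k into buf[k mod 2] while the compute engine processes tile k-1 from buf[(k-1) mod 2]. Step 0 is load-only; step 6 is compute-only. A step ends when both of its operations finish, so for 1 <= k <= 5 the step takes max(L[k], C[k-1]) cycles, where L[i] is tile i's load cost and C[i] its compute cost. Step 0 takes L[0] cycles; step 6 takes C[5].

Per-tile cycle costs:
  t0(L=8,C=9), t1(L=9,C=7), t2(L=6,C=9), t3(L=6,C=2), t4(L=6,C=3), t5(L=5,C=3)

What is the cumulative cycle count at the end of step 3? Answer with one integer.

end_cycle[3] = 33

  0. 8=8c; end=8; A:t0 B:-
  1. max(9,9)=9c; end=17; A:t0 B:t1
  2. max(6,7)=7c; end=24; A:t2 B:t1
  3. max(6,9)=9c; end=33; A:t2 B:t3
  4. max(6,2)=6c; end=39; A:t4 B:t3
  5. max(5,3)=5c; end=44; A:t4 B:t5
  6. 3=3c; end=47; A:t4 B:t5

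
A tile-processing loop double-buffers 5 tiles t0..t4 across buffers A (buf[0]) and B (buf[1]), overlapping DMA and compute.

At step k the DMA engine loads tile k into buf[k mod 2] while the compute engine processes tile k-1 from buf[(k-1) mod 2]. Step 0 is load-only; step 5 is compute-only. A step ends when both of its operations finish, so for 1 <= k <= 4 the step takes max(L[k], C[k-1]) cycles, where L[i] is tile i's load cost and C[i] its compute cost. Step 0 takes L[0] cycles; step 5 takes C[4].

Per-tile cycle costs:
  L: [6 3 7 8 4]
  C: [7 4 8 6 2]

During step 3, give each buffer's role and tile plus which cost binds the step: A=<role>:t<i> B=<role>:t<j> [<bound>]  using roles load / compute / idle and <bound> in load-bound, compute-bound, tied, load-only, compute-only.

step 3: A=compute:t2 B=load:t3 [tied]

k=0 load=t0/6c comp=- wait=6 total=6
k=1 load=t1/3c comp=t0/7c wait=7 total=13
k=2 load=t2/7c comp=t1/4c wait=7 total=20
k=3 load=t3/8c comp=t2/8c wait=8 total=28
k=4 load=t4/4c comp=t3/6c wait=6 total=34
k=5 load=- comp=t4/2c wait=2 total=36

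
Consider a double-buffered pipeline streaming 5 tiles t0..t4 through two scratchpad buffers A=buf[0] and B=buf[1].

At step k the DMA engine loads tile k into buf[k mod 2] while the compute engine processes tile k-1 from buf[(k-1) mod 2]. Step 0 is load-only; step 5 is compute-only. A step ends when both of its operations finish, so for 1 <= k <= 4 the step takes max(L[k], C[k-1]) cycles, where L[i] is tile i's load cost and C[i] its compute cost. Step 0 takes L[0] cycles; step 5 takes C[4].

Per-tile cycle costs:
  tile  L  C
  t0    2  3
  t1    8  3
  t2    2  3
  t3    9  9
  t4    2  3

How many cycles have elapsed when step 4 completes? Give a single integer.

end_cycle[4] = 31

k=0 load=t0/2c comp=- wait=2 total=2
k=1 load=t1/8c comp=t0/3c wait=8 total=10
k=2 load=t2/2c comp=t1/3c wait=3 total=13
k=3 load=t3/9c comp=t2/3c wait=9 total=22
k=4 load=t4/2c comp=t3/9c wait=9 total=31
k=5 load=- comp=t4/3c wait=3 total=34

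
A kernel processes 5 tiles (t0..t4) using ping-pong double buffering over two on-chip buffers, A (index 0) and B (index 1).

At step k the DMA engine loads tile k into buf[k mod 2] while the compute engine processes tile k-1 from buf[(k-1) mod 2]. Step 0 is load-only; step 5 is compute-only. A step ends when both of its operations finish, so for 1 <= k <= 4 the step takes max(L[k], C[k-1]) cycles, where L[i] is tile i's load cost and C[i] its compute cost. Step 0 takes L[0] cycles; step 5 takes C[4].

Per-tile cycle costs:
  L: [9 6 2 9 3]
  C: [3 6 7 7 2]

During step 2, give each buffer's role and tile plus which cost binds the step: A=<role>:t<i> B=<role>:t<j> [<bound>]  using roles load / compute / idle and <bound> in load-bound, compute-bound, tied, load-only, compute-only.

k=0 load=t0/9c comp=- wait=9 total=9
k=1 load=t1/6c comp=t0/3c wait=6 total=15
k=2 load=t2/2c comp=t1/6c wait=6 total=21
k=3 load=t3/9c comp=t2/7c wait=9 total=30
k=4 load=t4/3c comp=t3/7c wait=7 total=37
k=5 load=- comp=t4/2c wait=2 total=39

step 2: A=load:t2 B=compute:t1 [compute-bound]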